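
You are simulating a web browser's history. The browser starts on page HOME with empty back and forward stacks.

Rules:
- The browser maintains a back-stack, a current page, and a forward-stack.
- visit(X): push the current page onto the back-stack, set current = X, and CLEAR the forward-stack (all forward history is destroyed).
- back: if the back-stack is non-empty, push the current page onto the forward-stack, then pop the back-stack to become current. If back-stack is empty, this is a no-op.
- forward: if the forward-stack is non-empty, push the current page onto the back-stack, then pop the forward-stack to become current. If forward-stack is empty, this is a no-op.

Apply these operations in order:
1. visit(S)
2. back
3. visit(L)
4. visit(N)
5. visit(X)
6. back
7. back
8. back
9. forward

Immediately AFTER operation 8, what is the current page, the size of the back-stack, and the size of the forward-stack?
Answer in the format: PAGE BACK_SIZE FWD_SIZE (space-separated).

After 1 (visit(S)): cur=S back=1 fwd=0
After 2 (back): cur=HOME back=0 fwd=1
After 3 (visit(L)): cur=L back=1 fwd=0
After 4 (visit(N)): cur=N back=2 fwd=0
After 5 (visit(X)): cur=X back=3 fwd=0
After 6 (back): cur=N back=2 fwd=1
After 7 (back): cur=L back=1 fwd=2
After 8 (back): cur=HOME back=0 fwd=3

HOME 0 3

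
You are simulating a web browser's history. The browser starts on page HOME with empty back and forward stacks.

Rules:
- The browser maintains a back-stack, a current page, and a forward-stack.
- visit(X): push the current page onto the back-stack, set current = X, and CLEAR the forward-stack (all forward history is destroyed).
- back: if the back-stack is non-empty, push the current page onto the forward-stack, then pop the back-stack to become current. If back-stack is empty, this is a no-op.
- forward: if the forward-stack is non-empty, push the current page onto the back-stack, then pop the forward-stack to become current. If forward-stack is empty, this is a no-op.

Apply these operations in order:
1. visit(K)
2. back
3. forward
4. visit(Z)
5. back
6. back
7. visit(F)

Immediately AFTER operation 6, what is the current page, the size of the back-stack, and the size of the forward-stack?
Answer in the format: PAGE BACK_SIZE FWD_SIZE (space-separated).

After 1 (visit(K)): cur=K back=1 fwd=0
After 2 (back): cur=HOME back=0 fwd=1
After 3 (forward): cur=K back=1 fwd=0
After 4 (visit(Z)): cur=Z back=2 fwd=0
After 5 (back): cur=K back=1 fwd=1
After 6 (back): cur=HOME back=0 fwd=2

HOME 0 2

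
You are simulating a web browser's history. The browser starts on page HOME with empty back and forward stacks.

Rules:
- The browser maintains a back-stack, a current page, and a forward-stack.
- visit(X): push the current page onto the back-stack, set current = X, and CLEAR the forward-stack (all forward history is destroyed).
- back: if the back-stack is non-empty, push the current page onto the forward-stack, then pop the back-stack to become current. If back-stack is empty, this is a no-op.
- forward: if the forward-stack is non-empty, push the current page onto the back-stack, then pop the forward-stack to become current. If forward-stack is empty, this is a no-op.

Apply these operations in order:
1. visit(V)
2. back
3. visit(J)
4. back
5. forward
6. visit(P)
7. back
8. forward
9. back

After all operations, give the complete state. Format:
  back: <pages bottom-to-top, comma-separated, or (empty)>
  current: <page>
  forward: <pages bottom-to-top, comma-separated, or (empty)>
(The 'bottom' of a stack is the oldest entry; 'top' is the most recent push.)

Answer: back: HOME
current: J
forward: P

Derivation:
After 1 (visit(V)): cur=V back=1 fwd=0
After 2 (back): cur=HOME back=0 fwd=1
After 3 (visit(J)): cur=J back=1 fwd=0
After 4 (back): cur=HOME back=0 fwd=1
After 5 (forward): cur=J back=1 fwd=0
After 6 (visit(P)): cur=P back=2 fwd=0
After 7 (back): cur=J back=1 fwd=1
After 8 (forward): cur=P back=2 fwd=0
After 9 (back): cur=J back=1 fwd=1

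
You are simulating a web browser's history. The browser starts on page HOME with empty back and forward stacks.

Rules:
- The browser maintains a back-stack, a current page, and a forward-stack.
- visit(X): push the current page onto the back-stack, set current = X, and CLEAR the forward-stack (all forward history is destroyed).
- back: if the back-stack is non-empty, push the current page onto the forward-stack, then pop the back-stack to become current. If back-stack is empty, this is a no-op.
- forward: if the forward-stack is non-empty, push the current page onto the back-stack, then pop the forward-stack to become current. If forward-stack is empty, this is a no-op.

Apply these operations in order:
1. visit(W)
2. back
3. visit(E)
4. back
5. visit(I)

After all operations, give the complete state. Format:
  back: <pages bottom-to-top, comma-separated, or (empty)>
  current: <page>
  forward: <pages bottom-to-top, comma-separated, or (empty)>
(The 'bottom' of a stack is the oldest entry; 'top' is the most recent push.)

Answer: back: HOME
current: I
forward: (empty)

Derivation:
After 1 (visit(W)): cur=W back=1 fwd=0
After 2 (back): cur=HOME back=0 fwd=1
After 3 (visit(E)): cur=E back=1 fwd=0
After 4 (back): cur=HOME back=0 fwd=1
After 5 (visit(I)): cur=I back=1 fwd=0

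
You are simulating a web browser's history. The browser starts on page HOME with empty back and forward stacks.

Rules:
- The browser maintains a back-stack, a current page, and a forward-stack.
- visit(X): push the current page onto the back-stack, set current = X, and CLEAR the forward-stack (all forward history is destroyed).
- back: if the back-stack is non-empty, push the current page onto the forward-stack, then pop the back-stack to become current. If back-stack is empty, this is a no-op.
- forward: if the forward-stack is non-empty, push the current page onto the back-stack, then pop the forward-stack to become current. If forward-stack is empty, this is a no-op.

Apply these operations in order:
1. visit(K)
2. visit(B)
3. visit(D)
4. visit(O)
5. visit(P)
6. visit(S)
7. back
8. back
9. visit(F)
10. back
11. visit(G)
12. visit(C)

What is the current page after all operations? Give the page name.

Answer: C

Derivation:
After 1 (visit(K)): cur=K back=1 fwd=0
After 2 (visit(B)): cur=B back=2 fwd=0
After 3 (visit(D)): cur=D back=3 fwd=0
After 4 (visit(O)): cur=O back=4 fwd=0
After 5 (visit(P)): cur=P back=5 fwd=0
After 6 (visit(S)): cur=S back=6 fwd=0
After 7 (back): cur=P back=5 fwd=1
After 8 (back): cur=O back=4 fwd=2
After 9 (visit(F)): cur=F back=5 fwd=0
After 10 (back): cur=O back=4 fwd=1
After 11 (visit(G)): cur=G back=5 fwd=0
After 12 (visit(C)): cur=C back=6 fwd=0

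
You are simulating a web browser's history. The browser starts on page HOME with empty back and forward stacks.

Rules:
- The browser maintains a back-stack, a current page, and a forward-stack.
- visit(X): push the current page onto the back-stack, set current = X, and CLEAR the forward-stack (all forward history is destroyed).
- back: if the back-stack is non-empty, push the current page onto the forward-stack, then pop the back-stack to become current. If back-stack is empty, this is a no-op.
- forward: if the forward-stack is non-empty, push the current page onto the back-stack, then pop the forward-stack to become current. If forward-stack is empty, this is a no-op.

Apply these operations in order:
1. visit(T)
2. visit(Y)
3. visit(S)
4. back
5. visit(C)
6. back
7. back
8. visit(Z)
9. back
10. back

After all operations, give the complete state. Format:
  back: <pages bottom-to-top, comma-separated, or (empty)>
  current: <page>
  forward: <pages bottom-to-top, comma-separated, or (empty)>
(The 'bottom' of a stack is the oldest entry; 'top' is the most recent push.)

After 1 (visit(T)): cur=T back=1 fwd=0
After 2 (visit(Y)): cur=Y back=2 fwd=0
After 3 (visit(S)): cur=S back=3 fwd=0
After 4 (back): cur=Y back=2 fwd=1
After 5 (visit(C)): cur=C back=3 fwd=0
After 6 (back): cur=Y back=2 fwd=1
After 7 (back): cur=T back=1 fwd=2
After 8 (visit(Z)): cur=Z back=2 fwd=0
After 9 (back): cur=T back=1 fwd=1
After 10 (back): cur=HOME back=0 fwd=2

Answer: back: (empty)
current: HOME
forward: Z,T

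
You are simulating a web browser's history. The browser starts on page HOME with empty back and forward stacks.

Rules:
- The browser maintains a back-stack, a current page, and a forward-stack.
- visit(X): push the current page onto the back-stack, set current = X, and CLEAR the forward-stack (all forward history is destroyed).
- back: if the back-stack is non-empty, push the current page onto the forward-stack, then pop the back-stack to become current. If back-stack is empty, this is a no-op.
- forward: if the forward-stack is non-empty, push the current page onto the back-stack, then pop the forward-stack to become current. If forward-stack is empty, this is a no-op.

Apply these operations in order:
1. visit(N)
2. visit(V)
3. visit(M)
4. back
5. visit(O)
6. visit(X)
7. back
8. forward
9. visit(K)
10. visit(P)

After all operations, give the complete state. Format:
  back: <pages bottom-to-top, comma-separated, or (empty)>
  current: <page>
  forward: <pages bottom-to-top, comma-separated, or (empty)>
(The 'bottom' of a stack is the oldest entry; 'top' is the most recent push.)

Answer: back: HOME,N,V,O,X,K
current: P
forward: (empty)

Derivation:
After 1 (visit(N)): cur=N back=1 fwd=0
After 2 (visit(V)): cur=V back=2 fwd=0
After 3 (visit(M)): cur=M back=3 fwd=0
After 4 (back): cur=V back=2 fwd=1
After 5 (visit(O)): cur=O back=3 fwd=0
After 6 (visit(X)): cur=X back=4 fwd=0
After 7 (back): cur=O back=3 fwd=1
After 8 (forward): cur=X back=4 fwd=0
After 9 (visit(K)): cur=K back=5 fwd=0
After 10 (visit(P)): cur=P back=6 fwd=0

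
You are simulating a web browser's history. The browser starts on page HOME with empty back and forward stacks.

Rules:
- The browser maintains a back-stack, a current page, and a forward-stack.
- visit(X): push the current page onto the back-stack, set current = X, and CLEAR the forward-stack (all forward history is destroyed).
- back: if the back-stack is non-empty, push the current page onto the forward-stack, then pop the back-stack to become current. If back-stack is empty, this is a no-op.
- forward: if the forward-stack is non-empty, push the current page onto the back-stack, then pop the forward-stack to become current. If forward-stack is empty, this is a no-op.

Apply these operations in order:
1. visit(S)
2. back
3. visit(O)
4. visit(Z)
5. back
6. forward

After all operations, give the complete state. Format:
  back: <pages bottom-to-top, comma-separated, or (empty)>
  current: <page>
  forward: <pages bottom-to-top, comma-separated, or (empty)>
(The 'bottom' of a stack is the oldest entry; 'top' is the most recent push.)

After 1 (visit(S)): cur=S back=1 fwd=0
After 2 (back): cur=HOME back=0 fwd=1
After 3 (visit(O)): cur=O back=1 fwd=0
After 4 (visit(Z)): cur=Z back=2 fwd=0
After 5 (back): cur=O back=1 fwd=1
After 6 (forward): cur=Z back=2 fwd=0

Answer: back: HOME,O
current: Z
forward: (empty)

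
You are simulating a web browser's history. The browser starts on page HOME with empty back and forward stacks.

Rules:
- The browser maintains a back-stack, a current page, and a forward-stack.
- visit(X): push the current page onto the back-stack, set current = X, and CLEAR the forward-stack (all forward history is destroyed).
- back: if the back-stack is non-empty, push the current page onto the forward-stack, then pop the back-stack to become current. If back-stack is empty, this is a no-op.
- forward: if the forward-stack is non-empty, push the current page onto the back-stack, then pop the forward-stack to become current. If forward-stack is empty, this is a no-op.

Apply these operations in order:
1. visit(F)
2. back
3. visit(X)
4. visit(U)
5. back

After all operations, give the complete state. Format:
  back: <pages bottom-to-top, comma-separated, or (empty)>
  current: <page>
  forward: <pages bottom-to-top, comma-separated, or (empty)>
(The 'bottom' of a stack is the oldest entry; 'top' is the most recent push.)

After 1 (visit(F)): cur=F back=1 fwd=0
After 2 (back): cur=HOME back=0 fwd=1
After 3 (visit(X)): cur=X back=1 fwd=0
After 4 (visit(U)): cur=U back=2 fwd=0
After 5 (back): cur=X back=1 fwd=1

Answer: back: HOME
current: X
forward: U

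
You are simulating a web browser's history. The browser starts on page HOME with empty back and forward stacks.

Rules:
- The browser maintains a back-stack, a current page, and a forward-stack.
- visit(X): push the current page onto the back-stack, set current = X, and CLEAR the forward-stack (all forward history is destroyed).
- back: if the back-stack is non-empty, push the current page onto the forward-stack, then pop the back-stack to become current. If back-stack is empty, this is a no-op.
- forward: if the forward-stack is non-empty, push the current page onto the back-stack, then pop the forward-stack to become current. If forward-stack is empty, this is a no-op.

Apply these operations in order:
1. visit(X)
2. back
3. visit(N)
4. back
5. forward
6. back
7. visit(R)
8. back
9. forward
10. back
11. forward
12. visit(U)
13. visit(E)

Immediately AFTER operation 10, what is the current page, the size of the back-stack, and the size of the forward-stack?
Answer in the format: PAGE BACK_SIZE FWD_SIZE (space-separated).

After 1 (visit(X)): cur=X back=1 fwd=0
After 2 (back): cur=HOME back=0 fwd=1
After 3 (visit(N)): cur=N back=1 fwd=0
After 4 (back): cur=HOME back=0 fwd=1
After 5 (forward): cur=N back=1 fwd=0
After 6 (back): cur=HOME back=0 fwd=1
After 7 (visit(R)): cur=R back=1 fwd=0
After 8 (back): cur=HOME back=0 fwd=1
After 9 (forward): cur=R back=1 fwd=0
After 10 (back): cur=HOME back=0 fwd=1

HOME 0 1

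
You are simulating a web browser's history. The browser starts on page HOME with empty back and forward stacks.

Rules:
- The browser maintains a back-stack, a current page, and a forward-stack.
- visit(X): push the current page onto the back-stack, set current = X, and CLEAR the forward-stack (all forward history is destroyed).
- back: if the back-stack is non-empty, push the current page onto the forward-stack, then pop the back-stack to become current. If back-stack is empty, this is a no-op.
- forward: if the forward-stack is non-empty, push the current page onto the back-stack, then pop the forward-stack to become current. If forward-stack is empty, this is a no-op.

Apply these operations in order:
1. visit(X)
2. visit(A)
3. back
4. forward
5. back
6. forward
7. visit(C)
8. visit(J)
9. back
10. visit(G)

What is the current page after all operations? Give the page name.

Answer: G

Derivation:
After 1 (visit(X)): cur=X back=1 fwd=0
After 2 (visit(A)): cur=A back=2 fwd=0
After 3 (back): cur=X back=1 fwd=1
After 4 (forward): cur=A back=2 fwd=0
After 5 (back): cur=X back=1 fwd=1
After 6 (forward): cur=A back=2 fwd=0
After 7 (visit(C)): cur=C back=3 fwd=0
After 8 (visit(J)): cur=J back=4 fwd=0
After 9 (back): cur=C back=3 fwd=1
After 10 (visit(G)): cur=G back=4 fwd=0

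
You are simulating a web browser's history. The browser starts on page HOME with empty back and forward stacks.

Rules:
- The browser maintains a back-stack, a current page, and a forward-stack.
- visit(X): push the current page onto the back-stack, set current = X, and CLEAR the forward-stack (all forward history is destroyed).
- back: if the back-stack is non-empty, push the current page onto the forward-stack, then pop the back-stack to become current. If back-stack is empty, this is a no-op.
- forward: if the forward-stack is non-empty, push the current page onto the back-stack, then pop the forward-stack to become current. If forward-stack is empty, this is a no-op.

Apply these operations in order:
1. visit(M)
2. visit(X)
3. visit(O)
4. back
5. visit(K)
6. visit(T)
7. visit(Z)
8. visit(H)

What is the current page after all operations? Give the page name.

Answer: H

Derivation:
After 1 (visit(M)): cur=M back=1 fwd=0
After 2 (visit(X)): cur=X back=2 fwd=0
After 3 (visit(O)): cur=O back=3 fwd=0
After 4 (back): cur=X back=2 fwd=1
After 5 (visit(K)): cur=K back=3 fwd=0
After 6 (visit(T)): cur=T back=4 fwd=0
After 7 (visit(Z)): cur=Z back=5 fwd=0
After 8 (visit(H)): cur=H back=6 fwd=0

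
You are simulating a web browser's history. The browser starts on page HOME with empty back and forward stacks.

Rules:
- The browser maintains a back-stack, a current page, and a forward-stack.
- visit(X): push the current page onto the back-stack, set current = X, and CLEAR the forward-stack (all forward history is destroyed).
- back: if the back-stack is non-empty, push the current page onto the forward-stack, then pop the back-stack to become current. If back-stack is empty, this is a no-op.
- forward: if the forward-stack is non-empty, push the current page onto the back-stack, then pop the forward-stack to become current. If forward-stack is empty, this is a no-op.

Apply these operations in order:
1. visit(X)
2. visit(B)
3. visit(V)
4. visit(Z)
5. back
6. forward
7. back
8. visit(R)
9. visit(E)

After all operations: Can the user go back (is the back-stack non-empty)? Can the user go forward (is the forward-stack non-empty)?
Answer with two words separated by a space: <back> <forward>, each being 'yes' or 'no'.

Answer: yes no

Derivation:
After 1 (visit(X)): cur=X back=1 fwd=0
After 2 (visit(B)): cur=B back=2 fwd=0
After 3 (visit(V)): cur=V back=3 fwd=0
After 4 (visit(Z)): cur=Z back=4 fwd=0
After 5 (back): cur=V back=3 fwd=1
After 6 (forward): cur=Z back=4 fwd=0
After 7 (back): cur=V back=3 fwd=1
After 8 (visit(R)): cur=R back=4 fwd=0
After 9 (visit(E)): cur=E back=5 fwd=0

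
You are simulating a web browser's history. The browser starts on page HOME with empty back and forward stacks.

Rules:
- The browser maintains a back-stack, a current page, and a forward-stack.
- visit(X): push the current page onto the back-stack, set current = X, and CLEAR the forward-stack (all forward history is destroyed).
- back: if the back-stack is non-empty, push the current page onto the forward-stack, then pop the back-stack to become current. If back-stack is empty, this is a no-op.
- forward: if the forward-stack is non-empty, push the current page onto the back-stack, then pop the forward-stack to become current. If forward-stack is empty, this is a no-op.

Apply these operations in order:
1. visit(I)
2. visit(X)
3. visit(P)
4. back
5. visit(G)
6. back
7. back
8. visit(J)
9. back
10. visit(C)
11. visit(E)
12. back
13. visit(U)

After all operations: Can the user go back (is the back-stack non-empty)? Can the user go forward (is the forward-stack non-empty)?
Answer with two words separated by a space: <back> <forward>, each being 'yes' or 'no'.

After 1 (visit(I)): cur=I back=1 fwd=0
After 2 (visit(X)): cur=X back=2 fwd=0
After 3 (visit(P)): cur=P back=3 fwd=0
After 4 (back): cur=X back=2 fwd=1
After 5 (visit(G)): cur=G back=3 fwd=0
After 6 (back): cur=X back=2 fwd=1
After 7 (back): cur=I back=1 fwd=2
After 8 (visit(J)): cur=J back=2 fwd=0
After 9 (back): cur=I back=1 fwd=1
After 10 (visit(C)): cur=C back=2 fwd=0
After 11 (visit(E)): cur=E back=3 fwd=0
After 12 (back): cur=C back=2 fwd=1
After 13 (visit(U)): cur=U back=3 fwd=0

Answer: yes no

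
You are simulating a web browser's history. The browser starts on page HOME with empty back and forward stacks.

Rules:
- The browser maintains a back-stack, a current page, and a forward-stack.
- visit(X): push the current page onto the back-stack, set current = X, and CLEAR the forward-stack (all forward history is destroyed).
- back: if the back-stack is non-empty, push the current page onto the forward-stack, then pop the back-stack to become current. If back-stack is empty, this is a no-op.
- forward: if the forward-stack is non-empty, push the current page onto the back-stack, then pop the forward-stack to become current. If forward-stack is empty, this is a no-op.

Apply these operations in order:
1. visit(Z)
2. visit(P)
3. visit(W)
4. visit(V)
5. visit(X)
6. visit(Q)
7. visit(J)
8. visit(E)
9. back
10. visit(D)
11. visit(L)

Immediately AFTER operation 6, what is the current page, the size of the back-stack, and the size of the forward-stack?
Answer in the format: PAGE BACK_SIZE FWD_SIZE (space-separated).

After 1 (visit(Z)): cur=Z back=1 fwd=0
After 2 (visit(P)): cur=P back=2 fwd=0
After 3 (visit(W)): cur=W back=3 fwd=0
After 4 (visit(V)): cur=V back=4 fwd=0
After 5 (visit(X)): cur=X back=5 fwd=0
After 6 (visit(Q)): cur=Q back=6 fwd=0

Q 6 0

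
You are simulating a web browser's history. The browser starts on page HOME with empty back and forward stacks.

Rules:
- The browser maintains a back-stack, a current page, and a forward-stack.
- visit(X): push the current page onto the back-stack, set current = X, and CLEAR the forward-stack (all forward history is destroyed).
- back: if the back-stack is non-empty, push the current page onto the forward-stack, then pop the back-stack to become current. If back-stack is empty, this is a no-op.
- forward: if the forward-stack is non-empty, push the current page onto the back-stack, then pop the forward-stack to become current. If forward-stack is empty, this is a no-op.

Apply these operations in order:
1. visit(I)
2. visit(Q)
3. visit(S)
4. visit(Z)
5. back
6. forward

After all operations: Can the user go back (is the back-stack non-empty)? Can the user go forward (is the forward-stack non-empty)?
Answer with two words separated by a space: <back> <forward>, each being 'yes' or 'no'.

After 1 (visit(I)): cur=I back=1 fwd=0
After 2 (visit(Q)): cur=Q back=2 fwd=0
After 3 (visit(S)): cur=S back=3 fwd=0
After 4 (visit(Z)): cur=Z back=4 fwd=0
After 5 (back): cur=S back=3 fwd=1
After 6 (forward): cur=Z back=4 fwd=0

Answer: yes no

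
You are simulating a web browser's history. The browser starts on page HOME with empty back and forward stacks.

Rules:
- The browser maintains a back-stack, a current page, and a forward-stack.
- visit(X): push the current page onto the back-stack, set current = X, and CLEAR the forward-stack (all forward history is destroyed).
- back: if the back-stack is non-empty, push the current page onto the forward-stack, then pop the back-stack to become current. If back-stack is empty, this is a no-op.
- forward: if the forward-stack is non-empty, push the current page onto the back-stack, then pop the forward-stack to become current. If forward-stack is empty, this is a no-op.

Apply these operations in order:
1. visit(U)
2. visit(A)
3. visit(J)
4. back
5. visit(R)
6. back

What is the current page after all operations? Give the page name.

After 1 (visit(U)): cur=U back=1 fwd=0
After 2 (visit(A)): cur=A back=2 fwd=0
After 3 (visit(J)): cur=J back=3 fwd=0
After 4 (back): cur=A back=2 fwd=1
After 5 (visit(R)): cur=R back=3 fwd=0
After 6 (back): cur=A back=2 fwd=1

Answer: A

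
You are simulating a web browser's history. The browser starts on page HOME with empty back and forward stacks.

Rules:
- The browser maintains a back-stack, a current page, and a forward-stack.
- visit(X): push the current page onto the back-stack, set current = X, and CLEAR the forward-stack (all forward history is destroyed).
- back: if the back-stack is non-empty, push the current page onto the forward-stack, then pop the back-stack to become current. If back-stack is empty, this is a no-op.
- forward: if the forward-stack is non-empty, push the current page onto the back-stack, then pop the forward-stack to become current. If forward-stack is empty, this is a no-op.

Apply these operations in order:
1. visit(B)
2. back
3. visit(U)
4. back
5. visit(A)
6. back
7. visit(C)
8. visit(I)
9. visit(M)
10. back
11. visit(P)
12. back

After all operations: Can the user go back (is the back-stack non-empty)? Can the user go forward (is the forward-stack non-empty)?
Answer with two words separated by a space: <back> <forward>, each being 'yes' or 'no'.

Answer: yes yes

Derivation:
After 1 (visit(B)): cur=B back=1 fwd=0
After 2 (back): cur=HOME back=0 fwd=1
After 3 (visit(U)): cur=U back=1 fwd=0
After 4 (back): cur=HOME back=0 fwd=1
After 5 (visit(A)): cur=A back=1 fwd=0
After 6 (back): cur=HOME back=0 fwd=1
After 7 (visit(C)): cur=C back=1 fwd=0
After 8 (visit(I)): cur=I back=2 fwd=0
After 9 (visit(M)): cur=M back=3 fwd=0
After 10 (back): cur=I back=2 fwd=1
After 11 (visit(P)): cur=P back=3 fwd=0
After 12 (back): cur=I back=2 fwd=1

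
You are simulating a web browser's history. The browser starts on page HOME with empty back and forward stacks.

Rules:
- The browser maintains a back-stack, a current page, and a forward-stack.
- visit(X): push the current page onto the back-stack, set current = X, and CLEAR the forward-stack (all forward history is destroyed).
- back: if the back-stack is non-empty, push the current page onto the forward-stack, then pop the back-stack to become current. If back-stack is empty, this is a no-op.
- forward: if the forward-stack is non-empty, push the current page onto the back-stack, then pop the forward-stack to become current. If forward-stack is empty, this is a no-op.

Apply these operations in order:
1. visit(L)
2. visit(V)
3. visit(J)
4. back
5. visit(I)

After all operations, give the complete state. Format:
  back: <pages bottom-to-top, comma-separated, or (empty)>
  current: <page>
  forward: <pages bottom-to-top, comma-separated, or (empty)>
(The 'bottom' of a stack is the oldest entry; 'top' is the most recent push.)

After 1 (visit(L)): cur=L back=1 fwd=0
After 2 (visit(V)): cur=V back=2 fwd=0
After 3 (visit(J)): cur=J back=3 fwd=0
After 4 (back): cur=V back=2 fwd=1
After 5 (visit(I)): cur=I back=3 fwd=0

Answer: back: HOME,L,V
current: I
forward: (empty)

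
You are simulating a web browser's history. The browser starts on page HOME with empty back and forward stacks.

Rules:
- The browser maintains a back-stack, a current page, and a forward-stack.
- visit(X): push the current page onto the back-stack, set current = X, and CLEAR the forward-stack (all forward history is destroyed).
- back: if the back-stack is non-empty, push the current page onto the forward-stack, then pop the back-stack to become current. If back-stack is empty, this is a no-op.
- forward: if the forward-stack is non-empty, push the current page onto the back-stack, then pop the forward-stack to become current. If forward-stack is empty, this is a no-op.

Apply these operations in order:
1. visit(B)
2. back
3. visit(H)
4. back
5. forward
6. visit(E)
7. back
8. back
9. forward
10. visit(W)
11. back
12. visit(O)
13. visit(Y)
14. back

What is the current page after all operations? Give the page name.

Answer: O

Derivation:
After 1 (visit(B)): cur=B back=1 fwd=0
After 2 (back): cur=HOME back=0 fwd=1
After 3 (visit(H)): cur=H back=1 fwd=0
After 4 (back): cur=HOME back=0 fwd=1
After 5 (forward): cur=H back=1 fwd=0
After 6 (visit(E)): cur=E back=2 fwd=0
After 7 (back): cur=H back=1 fwd=1
After 8 (back): cur=HOME back=0 fwd=2
After 9 (forward): cur=H back=1 fwd=1
After 10 (visit(W)): cur=W back=2 fwd=0
After 11 (back): cur=H back=1 fwd=1
After 12 (visit(O)): cur=O back=2 fwd=0
After 13 (visit(Y)): cur=Y back=3 fwd=0
After 14 (back): cur=O back=2 fwd=1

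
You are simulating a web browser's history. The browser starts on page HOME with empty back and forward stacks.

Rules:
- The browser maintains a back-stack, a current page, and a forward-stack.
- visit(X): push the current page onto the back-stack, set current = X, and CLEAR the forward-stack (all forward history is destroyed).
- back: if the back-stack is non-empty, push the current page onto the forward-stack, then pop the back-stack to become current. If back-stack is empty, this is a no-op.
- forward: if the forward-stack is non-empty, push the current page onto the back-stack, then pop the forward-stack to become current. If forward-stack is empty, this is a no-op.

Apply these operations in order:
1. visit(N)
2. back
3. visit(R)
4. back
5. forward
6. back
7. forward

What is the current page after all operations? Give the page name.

After 1 (visit(N)): cur=N back=1 fwd=0
After 2 (back): cur=HOME back=0 fwd=1
After 3 (visit(R)): cur=R back=1 fwd=0
After 4 (back): cur=HOME back=0 fwd=1
After 5 (forward): cur=R back=1 fwd=0
After 6 (back): cur=HOME back=0 fwd=1
After 7 (forward): cur=R back=1 fwd=0

Answer: R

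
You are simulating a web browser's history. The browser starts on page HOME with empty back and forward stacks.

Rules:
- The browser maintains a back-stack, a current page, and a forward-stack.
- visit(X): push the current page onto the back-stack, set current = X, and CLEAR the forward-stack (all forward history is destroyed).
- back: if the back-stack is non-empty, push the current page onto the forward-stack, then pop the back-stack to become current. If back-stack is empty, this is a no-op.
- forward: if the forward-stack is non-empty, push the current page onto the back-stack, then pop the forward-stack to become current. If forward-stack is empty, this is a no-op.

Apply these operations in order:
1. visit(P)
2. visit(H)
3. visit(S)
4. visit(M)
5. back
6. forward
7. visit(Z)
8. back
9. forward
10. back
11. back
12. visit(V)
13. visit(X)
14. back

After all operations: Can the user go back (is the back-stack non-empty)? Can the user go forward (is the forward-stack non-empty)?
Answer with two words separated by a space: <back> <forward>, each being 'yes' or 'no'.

Answer: yes yes

Derivation:
After 1 (visit(P)): cur=P back=1 fwd=0
After 2 (visit(H)): cur=H back=2 fwd=0
After 3 (visit(S)): cur=S back=3 fwd=0
After 4 (visit(M)): cur=M back=4 fwd=0
After 5 (back): cur=S back=3 fwd=1
After 6 (forward): cur=M back=4 fwd=0
After 7 (visit(Z)): cur=Z back=5 fwd=0
After 8 (back): cur=M back=4 fwd=1
After 9 (forward): cur=Z back=5 fwd=0
After 10 (back): cur=M back=4 fwd=1
After 11 (back): cur=S back=3 fwd=2
After 12 (visit(V)): cur=V back=4 fwd=0
After 13 (visit(X)): cur=X back=5 fwd=0
After 14 (back): cur=V back=4 fwd=1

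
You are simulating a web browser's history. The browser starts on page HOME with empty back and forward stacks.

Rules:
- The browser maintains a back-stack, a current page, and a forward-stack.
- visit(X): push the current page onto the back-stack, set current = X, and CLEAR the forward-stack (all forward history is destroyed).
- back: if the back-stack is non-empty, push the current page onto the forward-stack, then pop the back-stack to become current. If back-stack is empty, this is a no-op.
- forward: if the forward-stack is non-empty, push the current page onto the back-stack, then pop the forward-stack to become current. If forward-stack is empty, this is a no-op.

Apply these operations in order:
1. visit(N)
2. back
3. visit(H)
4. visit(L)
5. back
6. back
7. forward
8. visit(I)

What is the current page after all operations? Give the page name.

After 1 (visit(N)): cur=N back=1 fwd=0
After 2 (back): cur=HOME back=0 fwd=1
After 3 (visit(H)): cur=H back=1 fwd=0
After 4 (visit(L)): cur=L back=2 fwd=0
After 5 (back): cur=H back=1 fwd=1
After 6 (back): cur=HOME back=0 fwd=2
After 7 (forward): cur=H back=1 fwd=1
After 8 (visit(I)): cur=I back=2 fwd=0

Answer: I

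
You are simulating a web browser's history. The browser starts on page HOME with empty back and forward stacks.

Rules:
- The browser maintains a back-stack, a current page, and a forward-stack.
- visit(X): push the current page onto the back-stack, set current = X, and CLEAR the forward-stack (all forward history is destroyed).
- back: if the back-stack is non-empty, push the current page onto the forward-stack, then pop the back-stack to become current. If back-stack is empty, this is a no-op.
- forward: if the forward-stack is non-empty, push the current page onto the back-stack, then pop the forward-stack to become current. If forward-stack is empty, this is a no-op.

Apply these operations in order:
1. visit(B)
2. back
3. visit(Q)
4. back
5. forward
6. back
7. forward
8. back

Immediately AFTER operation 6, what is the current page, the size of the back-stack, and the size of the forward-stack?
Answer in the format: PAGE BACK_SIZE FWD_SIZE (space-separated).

After 1 (visit(B)): cur=B back=1 fwd=0
After 2 (back): cur=HOME back=0 fwd=1
After 3 (visit(Q)): cur=Q back=1 fwd=0
After 4 (back): cur=HOME back=0 fwd=1
After 5 (forward): cur=Q back=1 fwd=0
After 6 (back): cur=HOME back=0 fwd=1

HOME 0 1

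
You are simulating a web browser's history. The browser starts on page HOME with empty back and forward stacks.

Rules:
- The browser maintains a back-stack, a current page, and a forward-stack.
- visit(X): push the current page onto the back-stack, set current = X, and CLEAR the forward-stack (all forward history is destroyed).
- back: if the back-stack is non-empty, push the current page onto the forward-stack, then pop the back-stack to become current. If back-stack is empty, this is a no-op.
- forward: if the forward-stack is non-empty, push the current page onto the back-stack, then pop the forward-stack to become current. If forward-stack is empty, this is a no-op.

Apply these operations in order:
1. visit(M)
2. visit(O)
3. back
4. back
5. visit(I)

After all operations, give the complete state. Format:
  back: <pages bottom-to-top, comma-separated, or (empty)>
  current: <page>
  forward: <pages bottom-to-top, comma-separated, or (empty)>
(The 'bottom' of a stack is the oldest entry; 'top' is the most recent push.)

Answer: back: HOME
current: I
forward: (empty)

Derivation:
After 1 (visit(M)): cur=M back=1 fwd=0
After 2 (visit(O)): cur=O back=2 fwd=0
After 3 (back): cur=M back=1 fwd=1
After 4 (back): cur=HOME back=0 fwd=2
After 5 (visit(I)): cur=I back=1 fwd=0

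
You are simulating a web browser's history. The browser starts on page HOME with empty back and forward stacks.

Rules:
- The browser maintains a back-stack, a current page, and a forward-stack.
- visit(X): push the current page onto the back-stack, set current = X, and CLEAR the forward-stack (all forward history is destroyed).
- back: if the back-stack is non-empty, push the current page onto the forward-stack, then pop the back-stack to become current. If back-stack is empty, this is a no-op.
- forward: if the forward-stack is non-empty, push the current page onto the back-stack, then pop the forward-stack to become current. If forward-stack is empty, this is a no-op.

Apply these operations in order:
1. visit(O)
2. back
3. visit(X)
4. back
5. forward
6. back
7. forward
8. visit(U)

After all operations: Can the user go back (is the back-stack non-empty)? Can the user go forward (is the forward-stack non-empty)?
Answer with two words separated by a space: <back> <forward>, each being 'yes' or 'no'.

Answer: yes no

Derivation:
After 1 (visit(O)): cur=O back=1 fwd=0
After 2 (back): cur=HOME back=0 fwd=1
After 3 (visit(X)): cur=X back=1 fwd=0
After 4 (back): cur=HOME back=0 fwd=1
After 5 (forward): cur=X back=1 fwd=0
After 6 (back): cur=HOME back=0 fwd=1
After 7 (forward): cur=X back=1 fwd=0
After 8 (visit(U)): cur=U back=2 fwd=0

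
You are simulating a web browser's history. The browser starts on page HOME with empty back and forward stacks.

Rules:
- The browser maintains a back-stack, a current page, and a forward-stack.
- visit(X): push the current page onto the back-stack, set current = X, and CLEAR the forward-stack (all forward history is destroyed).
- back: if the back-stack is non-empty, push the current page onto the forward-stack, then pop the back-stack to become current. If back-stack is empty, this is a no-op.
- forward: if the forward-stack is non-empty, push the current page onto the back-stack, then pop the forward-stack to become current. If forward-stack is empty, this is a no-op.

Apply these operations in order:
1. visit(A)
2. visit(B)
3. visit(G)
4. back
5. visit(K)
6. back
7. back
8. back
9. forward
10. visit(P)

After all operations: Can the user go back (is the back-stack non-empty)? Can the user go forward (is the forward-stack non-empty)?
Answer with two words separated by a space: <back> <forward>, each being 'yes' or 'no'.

Answer: yes no

Derivation:
After 1 (visit(A)): cur=A back=1 fwd=0
After 2 (visit(B)): cur=B back=2 fwd=0
After 3 (visit(G)): cur=G back=3 fwd=0
After 4 (back): cur=B back=2 fwd=1
After 5 (visit(K)): cur=K back=3 fwd=0
After 6 (back): cur=B back=2 fwd=1
After 7 (back): cur=A back=1 fwd=2
After 8 (back): cur=HOME back=0 fwd=3
After 9 (forward): cur=A back=1 fwd=2
After 10 (visit(P)): cur=P back=2 fwd=0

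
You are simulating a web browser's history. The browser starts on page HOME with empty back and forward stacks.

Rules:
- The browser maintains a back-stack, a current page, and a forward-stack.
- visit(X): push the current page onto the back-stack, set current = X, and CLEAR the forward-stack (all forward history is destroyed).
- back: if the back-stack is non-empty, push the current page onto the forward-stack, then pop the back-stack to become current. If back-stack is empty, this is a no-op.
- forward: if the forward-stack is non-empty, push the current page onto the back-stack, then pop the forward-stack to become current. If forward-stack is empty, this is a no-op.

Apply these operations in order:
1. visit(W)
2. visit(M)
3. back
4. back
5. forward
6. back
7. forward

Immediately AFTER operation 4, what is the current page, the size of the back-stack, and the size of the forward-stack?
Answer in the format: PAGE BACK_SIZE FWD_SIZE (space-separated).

After 1 (visit(W)): cur=W back=1 fwd=0
After 2 (visit(M)): cur=M back=2 fwd=0
After 3 (back): cur=W back=1 fwd=1
After 4 (back): cur=HOME back=0 fwd=2

HOME 0 2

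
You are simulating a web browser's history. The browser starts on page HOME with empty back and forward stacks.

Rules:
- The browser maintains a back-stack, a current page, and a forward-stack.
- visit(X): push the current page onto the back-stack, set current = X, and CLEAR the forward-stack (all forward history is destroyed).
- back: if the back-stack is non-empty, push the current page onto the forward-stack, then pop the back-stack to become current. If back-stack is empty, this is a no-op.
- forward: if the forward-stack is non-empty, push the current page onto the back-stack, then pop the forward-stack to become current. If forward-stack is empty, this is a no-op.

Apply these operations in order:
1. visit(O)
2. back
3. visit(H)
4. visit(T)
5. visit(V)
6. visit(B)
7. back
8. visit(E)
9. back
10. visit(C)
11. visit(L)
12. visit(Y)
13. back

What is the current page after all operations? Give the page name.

After 1 (visit(O)): cur=O back=1 fwd=0
After 2 (back): cur=HOME back=0 fwd=1
After 3 (visit(H)): cur=H back=1 fwd=0
After 4 (visit(T)): cur=T back=2 fwd=0
After 5 (visit(V)): cur=V back=3 fwd=0
After 6 (visit(B)): cur=B back=4 fwd=0
After 7 (back): cur=V back=3 fwd=1
After 8 (visit(E)): cur=E back=4 fwd=0
After 9 (back): cur=V back=3 fwd=1
After 10 (visit(C)): cur=C back=4 fwd=0
After 11 (visit(L)): cur=L back=5 fwd=0
After 12 (visit(Y)): cur=Y back=6 fwd=0
After 13 (back): cur=L back=5 fwd=1

Answer: L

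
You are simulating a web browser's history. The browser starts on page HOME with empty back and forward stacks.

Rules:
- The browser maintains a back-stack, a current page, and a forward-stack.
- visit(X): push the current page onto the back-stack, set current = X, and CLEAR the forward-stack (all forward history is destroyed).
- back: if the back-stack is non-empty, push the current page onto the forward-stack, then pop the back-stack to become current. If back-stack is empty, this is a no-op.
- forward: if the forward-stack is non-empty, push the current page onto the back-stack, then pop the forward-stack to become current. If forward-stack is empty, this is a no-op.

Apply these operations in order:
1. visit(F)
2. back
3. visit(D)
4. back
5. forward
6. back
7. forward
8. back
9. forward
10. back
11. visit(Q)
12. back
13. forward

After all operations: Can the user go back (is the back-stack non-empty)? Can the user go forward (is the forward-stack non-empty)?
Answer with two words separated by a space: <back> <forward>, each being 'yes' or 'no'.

After 1 (visit(F)): cur=F back=1 fwd=0
After 2 (back): cur=HOME back=0 fwd=1
After 3 (visit(D)): cur=D back=1 fwd=0
After 4 (back): cur=HOME back=0 fwd=1
After 5 (forward): cur=D back=1 fwd=0
After 6 (back): cur=HOME back=0 fwd=1
After 7 (forward): cur=D back=1 fwd=0
After 8 (back): cur=HOME back=0 fwd=1
After 9 (forward): cur=D back=1 fwd=0
After 10 (back): cur=HOME back=0 fwd=1
After 11 (visit(Q)): cur=Q back=1 fwd=0
After 12 (back): cur=HOME back=0 fwd=1
After 13 (forward): cur=Q back=1 fwd=0

Answer: yes no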